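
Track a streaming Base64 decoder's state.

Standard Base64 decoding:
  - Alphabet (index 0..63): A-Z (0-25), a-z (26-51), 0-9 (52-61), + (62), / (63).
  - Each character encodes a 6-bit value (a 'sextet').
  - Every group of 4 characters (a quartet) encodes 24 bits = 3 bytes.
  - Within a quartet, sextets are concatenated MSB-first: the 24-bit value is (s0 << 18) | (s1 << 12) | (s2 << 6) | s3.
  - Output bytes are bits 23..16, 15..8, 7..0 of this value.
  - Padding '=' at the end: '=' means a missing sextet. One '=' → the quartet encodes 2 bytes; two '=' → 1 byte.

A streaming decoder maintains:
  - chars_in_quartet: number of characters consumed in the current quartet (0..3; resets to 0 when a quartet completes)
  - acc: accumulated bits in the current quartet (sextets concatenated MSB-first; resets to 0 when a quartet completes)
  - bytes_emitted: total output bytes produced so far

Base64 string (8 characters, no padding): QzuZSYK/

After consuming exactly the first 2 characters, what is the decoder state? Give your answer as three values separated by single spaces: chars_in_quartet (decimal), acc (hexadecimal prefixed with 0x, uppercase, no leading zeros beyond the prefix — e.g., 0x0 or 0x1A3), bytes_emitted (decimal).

Answer: 2 0x433 0

Derivation:
After char 0 ('Q'=16): chars_in_quartet=1 acc=0x10 bytes_emitted=0
After char 1 ('z'=51): chars_in_quartet=2 acc=0x433 bytes_emitted=0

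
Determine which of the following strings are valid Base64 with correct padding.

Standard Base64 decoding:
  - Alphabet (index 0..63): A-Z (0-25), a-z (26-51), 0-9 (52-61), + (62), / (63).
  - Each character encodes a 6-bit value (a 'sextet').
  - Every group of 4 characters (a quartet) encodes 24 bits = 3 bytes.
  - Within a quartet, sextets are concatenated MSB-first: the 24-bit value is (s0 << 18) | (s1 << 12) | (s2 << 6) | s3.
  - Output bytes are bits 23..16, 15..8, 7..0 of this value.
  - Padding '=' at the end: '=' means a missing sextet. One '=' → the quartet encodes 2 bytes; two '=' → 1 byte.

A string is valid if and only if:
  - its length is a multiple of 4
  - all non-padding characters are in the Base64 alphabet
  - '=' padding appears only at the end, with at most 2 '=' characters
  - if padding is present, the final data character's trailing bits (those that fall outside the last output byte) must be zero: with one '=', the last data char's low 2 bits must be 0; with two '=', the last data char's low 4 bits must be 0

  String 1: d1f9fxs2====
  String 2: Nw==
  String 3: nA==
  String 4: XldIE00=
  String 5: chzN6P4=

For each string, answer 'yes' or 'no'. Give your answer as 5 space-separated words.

String 1: 'd1f9fxs2====' → invalid (4 pad chars (max 2))
String 2: 'Nw==' → valid
String 3: 'nA==' → valid
String 4: 'XldIE00=' → valid
String 5: 'chzN6P4=' → valid

Answer: no yes yes yes yes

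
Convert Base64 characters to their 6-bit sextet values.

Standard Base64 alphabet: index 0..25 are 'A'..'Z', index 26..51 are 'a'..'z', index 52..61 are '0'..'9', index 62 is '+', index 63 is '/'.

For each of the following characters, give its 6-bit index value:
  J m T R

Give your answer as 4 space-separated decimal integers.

'J': A..Z range, ord('J') − ord('A') = 9
'm': a..z range, 26 + ord('m') − ord('a') = 38
'T': A..Z range, ord('T') − ord('A') = 19
'R': A..Z range, ord('R') − ord('A') = 17

Answer: 9 38 19 17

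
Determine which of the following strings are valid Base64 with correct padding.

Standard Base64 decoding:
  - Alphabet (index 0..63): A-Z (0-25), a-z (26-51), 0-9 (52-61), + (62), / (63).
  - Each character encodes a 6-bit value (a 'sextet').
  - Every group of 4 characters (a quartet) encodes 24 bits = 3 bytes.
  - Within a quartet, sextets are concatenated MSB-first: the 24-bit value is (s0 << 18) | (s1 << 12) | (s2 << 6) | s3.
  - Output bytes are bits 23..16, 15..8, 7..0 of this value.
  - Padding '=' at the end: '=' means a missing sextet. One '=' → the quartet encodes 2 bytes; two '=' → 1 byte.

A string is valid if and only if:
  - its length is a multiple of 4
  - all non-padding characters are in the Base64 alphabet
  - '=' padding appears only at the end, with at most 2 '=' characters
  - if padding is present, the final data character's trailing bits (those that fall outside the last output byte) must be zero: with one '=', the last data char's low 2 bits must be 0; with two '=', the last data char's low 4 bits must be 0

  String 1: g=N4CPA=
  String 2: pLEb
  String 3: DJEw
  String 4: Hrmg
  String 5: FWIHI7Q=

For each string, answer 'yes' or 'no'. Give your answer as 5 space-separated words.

String 1: 'g=N4CPA=' → invalid (bad char(s): ['=']; '=' in middle)
String 2: 'pLEb' → valid
String 3: 'DJEw' → valid
String 4: 'Hrmg' → valid
String 5: 'FWIHI7Q=' → valid

Answer: no yes yes yes yes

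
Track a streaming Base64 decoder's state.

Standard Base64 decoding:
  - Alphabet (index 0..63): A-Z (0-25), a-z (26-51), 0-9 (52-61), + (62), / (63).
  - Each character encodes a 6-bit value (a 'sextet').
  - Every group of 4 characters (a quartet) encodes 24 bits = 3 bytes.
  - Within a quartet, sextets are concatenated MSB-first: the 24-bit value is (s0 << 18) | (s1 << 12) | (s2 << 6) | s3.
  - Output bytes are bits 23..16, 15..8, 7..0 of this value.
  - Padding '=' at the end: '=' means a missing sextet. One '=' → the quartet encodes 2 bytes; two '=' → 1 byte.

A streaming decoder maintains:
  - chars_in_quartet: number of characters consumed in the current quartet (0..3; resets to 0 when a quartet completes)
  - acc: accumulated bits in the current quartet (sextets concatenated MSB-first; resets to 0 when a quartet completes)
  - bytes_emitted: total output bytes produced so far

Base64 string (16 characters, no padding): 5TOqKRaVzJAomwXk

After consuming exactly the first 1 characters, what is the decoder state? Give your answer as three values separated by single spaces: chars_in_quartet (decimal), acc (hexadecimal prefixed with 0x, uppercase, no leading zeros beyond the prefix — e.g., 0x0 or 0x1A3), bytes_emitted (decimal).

Answer: 1 0x39 0

Derivation:
After char 0 ('5'=57): chars_in_quartet=1 acc=0x39 bytes_emitted=0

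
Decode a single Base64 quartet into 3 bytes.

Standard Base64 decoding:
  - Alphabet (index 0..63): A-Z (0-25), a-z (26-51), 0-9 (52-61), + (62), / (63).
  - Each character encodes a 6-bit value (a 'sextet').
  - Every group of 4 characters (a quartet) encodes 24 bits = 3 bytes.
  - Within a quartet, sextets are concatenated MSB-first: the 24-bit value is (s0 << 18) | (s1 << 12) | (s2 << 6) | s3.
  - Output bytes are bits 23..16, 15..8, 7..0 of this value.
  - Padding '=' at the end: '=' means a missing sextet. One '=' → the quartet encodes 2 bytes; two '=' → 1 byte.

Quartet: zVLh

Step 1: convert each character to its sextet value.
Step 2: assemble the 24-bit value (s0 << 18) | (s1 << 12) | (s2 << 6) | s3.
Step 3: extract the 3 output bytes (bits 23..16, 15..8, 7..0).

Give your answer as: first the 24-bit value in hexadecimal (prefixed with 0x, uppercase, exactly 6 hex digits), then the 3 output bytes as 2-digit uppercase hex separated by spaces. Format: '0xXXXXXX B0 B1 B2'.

Answer: 0xCD52E1 CD 52 E1

Derivation:
Sextets: z=51, V=21, L=11, h=33
24-bit: (51<<18) | (21<<12) | (11<<6) | 33
      = 0xCC0000 | 0x015000 | 0x0002C0 | 0x000021
      = 0xCD52E1
Bytes: (v>>16)&0xFF=CD, (v>>8)&0xFF=52, v&0xFF=E1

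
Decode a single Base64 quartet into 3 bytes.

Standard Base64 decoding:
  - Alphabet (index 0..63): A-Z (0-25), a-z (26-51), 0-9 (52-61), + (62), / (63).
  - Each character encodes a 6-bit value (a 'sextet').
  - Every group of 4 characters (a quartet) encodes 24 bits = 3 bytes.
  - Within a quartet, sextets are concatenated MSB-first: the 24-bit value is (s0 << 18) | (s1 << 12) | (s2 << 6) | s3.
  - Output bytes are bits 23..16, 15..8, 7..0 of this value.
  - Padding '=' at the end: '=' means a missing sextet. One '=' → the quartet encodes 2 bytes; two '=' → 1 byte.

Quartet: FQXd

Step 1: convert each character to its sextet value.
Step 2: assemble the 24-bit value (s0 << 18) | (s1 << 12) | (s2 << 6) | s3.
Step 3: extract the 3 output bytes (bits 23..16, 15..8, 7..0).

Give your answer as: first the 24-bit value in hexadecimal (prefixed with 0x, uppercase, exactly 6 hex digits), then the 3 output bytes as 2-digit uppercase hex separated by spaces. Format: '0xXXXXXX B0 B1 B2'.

Answer: 0x1505DD 15 05 DD

Derivation:
Sextets: F=5, Q=16, X=23, d=29
24-bit: (5<<18) | (16<<12) | (23<<6) | 29
      = 0x140000 | 0x010000 | 0x0005C0 | 0x00001D
      = 0x1505DD
Bytes: (v>>16)&0xFF=15, (v>>8)&0xFF=05, v&0xFF=DD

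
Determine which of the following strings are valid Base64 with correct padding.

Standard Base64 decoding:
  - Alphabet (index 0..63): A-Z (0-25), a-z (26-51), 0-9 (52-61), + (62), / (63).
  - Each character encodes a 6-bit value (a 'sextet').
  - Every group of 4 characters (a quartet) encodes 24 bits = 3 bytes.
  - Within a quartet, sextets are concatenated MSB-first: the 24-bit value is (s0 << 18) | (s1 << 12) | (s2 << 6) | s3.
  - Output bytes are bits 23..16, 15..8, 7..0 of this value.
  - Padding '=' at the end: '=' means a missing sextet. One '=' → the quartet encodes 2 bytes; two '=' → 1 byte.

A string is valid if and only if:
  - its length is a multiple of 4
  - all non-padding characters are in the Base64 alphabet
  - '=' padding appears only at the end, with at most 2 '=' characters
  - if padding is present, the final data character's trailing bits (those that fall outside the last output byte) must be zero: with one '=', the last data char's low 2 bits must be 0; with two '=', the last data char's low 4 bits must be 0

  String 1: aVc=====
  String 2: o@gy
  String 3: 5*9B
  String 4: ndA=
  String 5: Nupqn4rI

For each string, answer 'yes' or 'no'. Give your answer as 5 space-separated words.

Answer: no no no yes yes

Derivation:
String 1: 'aVc=====' → invalid (5 pad chars (max 2))
String 2: 'o@gy' → invalid (bad char(s): ['@'])
String 3: '5*9B' → invalid (bad char(s): ['*'])
String 4: 'ndA=' → valid
String 5: 'Nupqn4rI' → valid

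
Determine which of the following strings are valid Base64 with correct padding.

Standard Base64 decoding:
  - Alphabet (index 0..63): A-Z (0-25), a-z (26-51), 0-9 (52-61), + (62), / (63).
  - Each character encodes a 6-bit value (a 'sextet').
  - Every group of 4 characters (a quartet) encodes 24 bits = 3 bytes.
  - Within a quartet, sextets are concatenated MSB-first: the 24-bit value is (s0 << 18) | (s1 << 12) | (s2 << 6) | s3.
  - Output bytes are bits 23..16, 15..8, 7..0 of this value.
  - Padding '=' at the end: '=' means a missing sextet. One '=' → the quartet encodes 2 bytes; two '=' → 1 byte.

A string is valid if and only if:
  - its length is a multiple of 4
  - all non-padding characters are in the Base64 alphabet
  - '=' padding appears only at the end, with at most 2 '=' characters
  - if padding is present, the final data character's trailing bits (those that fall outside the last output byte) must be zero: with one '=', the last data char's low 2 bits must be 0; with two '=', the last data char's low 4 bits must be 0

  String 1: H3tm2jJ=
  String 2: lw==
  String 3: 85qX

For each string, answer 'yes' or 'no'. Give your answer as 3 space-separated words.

Answer: no yes yes

Derivation:
String 1: 'H3tm2jJ=' → invalid (bad trailing bits)
String 2: 'lw==' → valid
String 3: '85qX' → valid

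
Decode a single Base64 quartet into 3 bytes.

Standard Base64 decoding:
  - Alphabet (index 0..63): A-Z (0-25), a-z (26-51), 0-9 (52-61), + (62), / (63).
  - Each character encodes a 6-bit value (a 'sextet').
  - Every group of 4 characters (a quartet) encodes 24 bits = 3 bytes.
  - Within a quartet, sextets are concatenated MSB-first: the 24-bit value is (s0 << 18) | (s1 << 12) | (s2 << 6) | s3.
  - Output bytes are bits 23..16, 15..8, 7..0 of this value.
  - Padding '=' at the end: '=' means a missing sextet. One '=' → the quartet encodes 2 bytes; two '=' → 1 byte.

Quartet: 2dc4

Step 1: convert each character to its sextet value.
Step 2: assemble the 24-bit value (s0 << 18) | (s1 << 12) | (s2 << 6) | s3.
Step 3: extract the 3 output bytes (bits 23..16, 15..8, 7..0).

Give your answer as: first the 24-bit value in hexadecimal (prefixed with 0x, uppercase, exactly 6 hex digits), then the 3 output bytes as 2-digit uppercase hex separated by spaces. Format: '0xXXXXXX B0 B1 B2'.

Answer: 0xD9D738 D9 D7 38

Derivation:
Sextets: 2=54, d=29, c=28, 4=56
24-bit: (54<<18) | (29<<12) | (28<<6) | 56
      = 0xD80000 | 0x01D000 | 0x000700 | 0x000038
      = 0xD9D738
Bytes: (v>>16)&0xFF=D9, (v>>8)&0xFF=D7, v&0xFF=38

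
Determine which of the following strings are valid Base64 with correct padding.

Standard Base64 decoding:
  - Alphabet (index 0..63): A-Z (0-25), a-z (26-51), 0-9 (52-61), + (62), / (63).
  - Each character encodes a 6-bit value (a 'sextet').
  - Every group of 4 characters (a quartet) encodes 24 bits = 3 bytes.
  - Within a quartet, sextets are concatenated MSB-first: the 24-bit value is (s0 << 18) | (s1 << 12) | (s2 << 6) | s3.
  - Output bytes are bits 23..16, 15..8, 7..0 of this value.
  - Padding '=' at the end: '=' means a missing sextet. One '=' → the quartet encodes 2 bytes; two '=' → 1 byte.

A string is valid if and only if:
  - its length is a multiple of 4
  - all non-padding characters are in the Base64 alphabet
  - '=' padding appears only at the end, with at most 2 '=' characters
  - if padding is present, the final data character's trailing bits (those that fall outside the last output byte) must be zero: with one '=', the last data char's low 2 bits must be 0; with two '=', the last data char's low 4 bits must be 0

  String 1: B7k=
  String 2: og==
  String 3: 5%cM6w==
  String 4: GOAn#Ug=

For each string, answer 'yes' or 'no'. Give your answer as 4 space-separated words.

String 1: 'B7k=' → valid
String 2: 'og==' → valid
String 3: '5%cM6w==' → invalid (bad char(s): ['%'])
String 4: 'GOAn#Ug=' → invalid (bad char(s): ['#'])

Answer: yes yes no no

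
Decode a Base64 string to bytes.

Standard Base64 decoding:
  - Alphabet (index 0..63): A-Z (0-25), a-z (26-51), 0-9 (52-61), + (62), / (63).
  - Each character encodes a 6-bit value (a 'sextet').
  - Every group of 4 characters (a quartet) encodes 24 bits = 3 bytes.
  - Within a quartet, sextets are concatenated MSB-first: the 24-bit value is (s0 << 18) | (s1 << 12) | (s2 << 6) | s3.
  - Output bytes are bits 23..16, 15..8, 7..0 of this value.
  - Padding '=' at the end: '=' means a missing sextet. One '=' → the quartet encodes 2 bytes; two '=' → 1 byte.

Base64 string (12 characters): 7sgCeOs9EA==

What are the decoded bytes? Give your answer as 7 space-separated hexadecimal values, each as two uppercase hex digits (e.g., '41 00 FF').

After char 0 ('7'=59): chars_in_quartet=1 acc=0x3B bytes_emitted=0
After char 1 ('s'=44): chars_in_quartet=2 acc=0xEEC bytes_emitted=0
After char 2 ('g'=32): chars_in_quartet=3 acc=0x3BB20 bytes_emitted=0
After char 3 ('C'=2): chars_in_quartet=4 acc=0xEEC802 -> emit EE C8 02, reset; bytes_emitted=3
After char 4 ('e'=30): chars_in_quartet=1 acc=0x1E bytes_emitted=3
After char 5 ('O'=14): chars_in_quartet=2 acc=0x78E bytes_emitted=3
After char 6 ('s'=44): chars_in_quartet=3 acc=0x1E3AC bytes_emitted=3
After char 7 ('9'=61): chars_in_quartet=4 acc=0x78EB3D -> emit 78 EB 3D, reset; bytes_emitted=6
After char 8 ('E'=4): chars_in_quartet=1 acc=0x4 bytes_emitted=6
After char 9 ('A'=0): chars_in_quartet=2 acc=0x100 bytes_emitted=6
Padding '==': partial quartet acc=0x100 -> emit 10; bytes_emitted=7

Answer: EE C8 02 78 EB 3D 10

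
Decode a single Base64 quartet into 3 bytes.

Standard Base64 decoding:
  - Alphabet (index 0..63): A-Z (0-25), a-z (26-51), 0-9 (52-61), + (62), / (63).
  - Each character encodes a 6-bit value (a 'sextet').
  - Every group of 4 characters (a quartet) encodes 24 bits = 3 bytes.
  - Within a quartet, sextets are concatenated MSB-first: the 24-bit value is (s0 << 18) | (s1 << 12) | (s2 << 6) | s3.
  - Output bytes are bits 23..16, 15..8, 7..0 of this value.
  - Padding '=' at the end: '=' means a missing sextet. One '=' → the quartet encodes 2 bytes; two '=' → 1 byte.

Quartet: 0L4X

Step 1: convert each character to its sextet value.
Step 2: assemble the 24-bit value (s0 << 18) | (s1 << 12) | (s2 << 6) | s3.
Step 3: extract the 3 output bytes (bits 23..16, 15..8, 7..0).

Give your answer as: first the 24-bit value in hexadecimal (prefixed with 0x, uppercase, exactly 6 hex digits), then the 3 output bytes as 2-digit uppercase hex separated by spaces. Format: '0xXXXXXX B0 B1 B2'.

Answer: 0xD0BE17 D0 BE 17

Derivation:
Sextets: 0=52, L=11, 4=56, X=23
24-bit: (52<<18) | (11<<12) | (56<<6) | 23
      = 0xD00000 | 0x00B000 | 0x000E00 | 0x000017
      = 0xD0BE17
Bytes: (v>>16)&0xFF=D0, (v>>8)&0xFF=BE, v&0xFF=17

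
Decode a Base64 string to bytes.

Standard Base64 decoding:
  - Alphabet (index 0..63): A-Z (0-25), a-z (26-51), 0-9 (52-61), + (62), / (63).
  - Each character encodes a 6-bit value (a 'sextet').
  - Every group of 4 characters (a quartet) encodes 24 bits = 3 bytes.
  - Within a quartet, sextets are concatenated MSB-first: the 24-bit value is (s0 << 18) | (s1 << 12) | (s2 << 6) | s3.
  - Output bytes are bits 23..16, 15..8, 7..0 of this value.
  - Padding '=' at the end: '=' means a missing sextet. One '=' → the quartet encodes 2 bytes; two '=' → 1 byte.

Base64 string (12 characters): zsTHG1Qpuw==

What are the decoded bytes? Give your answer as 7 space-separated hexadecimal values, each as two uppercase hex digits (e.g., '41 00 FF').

Answer: CE C4 C7 1B 54 29 BB

Derivation:
After char 0 ('z'=51): chars_in_quartet=1 acc=0x33 bytes_emitted=0
After char 1 ('s'=44): chars_in_quartet=2 acc=0xCEC bytes_emitted=0
After char 2 ('T'=19): chars_in_quartet=3 acc=0x33B13 bytes_emitted=0
After char 3 ('H'=7): chars_in_quartet=4 acc=0xCEC4C7 -> emit CE C4 C7, reset; bytes_emitted=3
After char 4 ('G'=6): chars_in_quartet=1 acc=0x6 bytes_emitted=3
After char 5 ('1'=53): chars_in_quartet=2 acc=0x1B5 bytes_emitted=3
After char 6 ('Q'=16): chars_in_quartet=3 acc=0x6D50 bytes_emitted=3
After char 7 ('p'=41): chars_in_quartet=4 acc=0x1B5429 -> emit 1B 54 29, reset; bytes_emitted=6
After char 8 ('u'=46): chars_in_quartet=1 acc=0x2E bytes_emitted=6
After char 9 ('w'=48): chars_in_quartet=2 acc=0xBB0 bytes_emitted=6
Padding '==': partial quartet acc=0xBB0 -> emit BB; bytes_emitted=7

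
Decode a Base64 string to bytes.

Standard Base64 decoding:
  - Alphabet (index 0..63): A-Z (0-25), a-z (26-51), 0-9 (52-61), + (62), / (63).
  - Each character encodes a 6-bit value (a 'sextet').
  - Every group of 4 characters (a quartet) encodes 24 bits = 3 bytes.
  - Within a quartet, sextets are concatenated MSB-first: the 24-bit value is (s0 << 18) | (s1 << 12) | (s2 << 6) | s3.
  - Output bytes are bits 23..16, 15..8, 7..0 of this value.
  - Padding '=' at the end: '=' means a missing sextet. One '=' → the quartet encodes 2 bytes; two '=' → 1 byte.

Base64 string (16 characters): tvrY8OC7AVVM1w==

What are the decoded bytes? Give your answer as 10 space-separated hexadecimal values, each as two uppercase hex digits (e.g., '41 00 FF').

After char 0 ('t'=45): chars_in_quartet=1 acc=0x2D bytes_emitted=0
After char 1 ('v'=47): chars_in_quartet=2 acc=0xB6F bytes_emitted=0
After char 2 ('r'=43): chars_in_quartet=3 acc=0x2DBEB bytes_emitted=0
After char 3 ('Y'=24): chars_in_quartet=4 acc=0xB6FAD8 -> emit B6 FA D8, reset; bytes_emitted=3
After char 4 ('8'=60): chars_in_quartet=1 acc=0x3C bytes_emitted=3
After char 5 ('O'=14): chars_in_quartet=2 acc=0xF0E bytes_emitted=3
After char 6 ('C'=2): chars_in_quartet=3 acc=0x3C382 bytes_emitted=3
After char 7 ('7'=59): chars_in_quartet=4 acc=0xF0E0BB -> emit F0 E0 BB, reset; bytes_emitted=6
After char 8 ('A'=0): chars_in_quartet=1 acc=0x0 bytes_emitted=6
After char 9 ('V'=21): chars_in_quartet=2 acc=0x15 bytes_emitted=6
After char 10 ('V'=21): chars_in_quartet=3 acc=0x555 bytes_emitted=6
After char 11 ('M'=12): chars_in_quartet=4 acc=0x1554C -> emit 01 55 4C, reset; bytes_emitted=9
After char 12 ('1'=53): chars_in_quartet=1 acc=0x35 bytes_emitted=9
After char 13 ('w'=48): chars_in_quartet=2 acc=0xD70 bytes_emitted=9
Padding '==': partial quartet acc=0xD70 -> emit D7; bytes_emitted=10

Answer: B6 FA D8 F0 E0 BB 01 55 4C D7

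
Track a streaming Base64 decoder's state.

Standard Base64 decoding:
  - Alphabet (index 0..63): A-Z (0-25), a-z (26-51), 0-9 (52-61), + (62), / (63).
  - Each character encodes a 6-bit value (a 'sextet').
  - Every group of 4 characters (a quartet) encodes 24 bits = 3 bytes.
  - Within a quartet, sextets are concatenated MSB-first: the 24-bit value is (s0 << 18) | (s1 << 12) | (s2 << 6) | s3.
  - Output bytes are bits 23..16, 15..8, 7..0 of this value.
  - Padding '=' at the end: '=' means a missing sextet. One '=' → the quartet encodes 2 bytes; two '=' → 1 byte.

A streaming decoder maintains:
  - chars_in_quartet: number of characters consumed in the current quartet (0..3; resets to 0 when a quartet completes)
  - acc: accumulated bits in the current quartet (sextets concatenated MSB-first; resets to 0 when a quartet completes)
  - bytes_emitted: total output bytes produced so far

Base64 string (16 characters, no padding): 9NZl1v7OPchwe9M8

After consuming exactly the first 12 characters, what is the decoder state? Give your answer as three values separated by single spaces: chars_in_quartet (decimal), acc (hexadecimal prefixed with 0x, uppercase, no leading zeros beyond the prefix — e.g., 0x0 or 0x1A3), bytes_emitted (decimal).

Answer: 0 0x0 9

Derivation:
After char 0 ('9'=61): chars_in_quartet=1 acc=0x3D bytes_emitted=0
After char 1 ('N'=13): chars_in_quartet=2 acc=0xF4D bytes_emitted=0
After char 2 ('Z'=25): chars_in_quartet=3 acc=0x3D359 bytes_emitted=0
After char 3 ('l'=37): chars_in_quartet=4 acc=0xF4D665 -> emit F4 D6 65, reset; bytes_emitted=3
After char 4 ('1'=53): chars_in_quartet=1 acc=0x35 bytes_emitted=3
After char 5 ('v'=47): chars_in_quartet=2 acc=0xD6F bytes_emitted=3
After char 6 ('7'=59): chars_in_quartet=3 acc=0x35BFB bytes_emitted=3
After char 7 ('O'=14): chars_in_quartet=4 acc=0xD6FECE -> emit D6 FE CE, reset; bytes_emitted=6
After char 8 ('P'=15): chars_in_quartet=1 acc=0xF bytes_emitted=6
After char 9 ('c'=28): chars_in_quartet=2 acc=0x3DC bytes_emitted=6
After char 10 ('h'=33): chars_in_quartet=3 acc=0xF721 bytes_emitted=6
After char 11 ('w'=48): chars_in_quartet=4 acc=0x3DC870 -> emit 3D C8 70, reset; bytes_emitted=9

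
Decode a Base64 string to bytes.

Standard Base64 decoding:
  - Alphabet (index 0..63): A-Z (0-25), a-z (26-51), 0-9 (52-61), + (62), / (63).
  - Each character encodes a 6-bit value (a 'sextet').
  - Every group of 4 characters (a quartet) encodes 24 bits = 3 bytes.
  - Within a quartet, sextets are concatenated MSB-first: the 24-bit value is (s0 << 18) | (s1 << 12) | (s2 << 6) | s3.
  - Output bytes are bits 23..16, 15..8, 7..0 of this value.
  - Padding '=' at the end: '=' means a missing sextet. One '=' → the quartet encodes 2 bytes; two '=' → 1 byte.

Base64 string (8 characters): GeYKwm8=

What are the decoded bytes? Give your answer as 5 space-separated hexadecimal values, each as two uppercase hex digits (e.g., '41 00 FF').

Answer: 19 E6 0A C2 6F

Derivation:
After char 0 ('G'=6): chars_in_quartet=1 acc=0x6 bytes_emitted=0
After char 1 ('e'=30): chars_in_quartet=2 acc=0x19E bytes_emitted=0
After char 2 ('Y'=24): chars_in_quartet=3 acc=0x6798 bytes_emitted=0
After char 3 ('K'=10): chars_in_quartet=4 acc=0x19E60A -> emit 19 E6 0A, reset; bytes_emitted=3
After char 4 ('w'=48): chars_in_quartet=1 acc=0x30 bytes_emitted=3
After char 5 ('m'=38): chars_in_quartet=2 acc=0xC26 bytes_emitted=3
After char 6 ('8'=60): chars_in_quartet=3 acc=0x309BC bytes_emitted=3
Padding '=': partial quartet acc=0x309BC -> emit C2 6F; bytes_emitted=5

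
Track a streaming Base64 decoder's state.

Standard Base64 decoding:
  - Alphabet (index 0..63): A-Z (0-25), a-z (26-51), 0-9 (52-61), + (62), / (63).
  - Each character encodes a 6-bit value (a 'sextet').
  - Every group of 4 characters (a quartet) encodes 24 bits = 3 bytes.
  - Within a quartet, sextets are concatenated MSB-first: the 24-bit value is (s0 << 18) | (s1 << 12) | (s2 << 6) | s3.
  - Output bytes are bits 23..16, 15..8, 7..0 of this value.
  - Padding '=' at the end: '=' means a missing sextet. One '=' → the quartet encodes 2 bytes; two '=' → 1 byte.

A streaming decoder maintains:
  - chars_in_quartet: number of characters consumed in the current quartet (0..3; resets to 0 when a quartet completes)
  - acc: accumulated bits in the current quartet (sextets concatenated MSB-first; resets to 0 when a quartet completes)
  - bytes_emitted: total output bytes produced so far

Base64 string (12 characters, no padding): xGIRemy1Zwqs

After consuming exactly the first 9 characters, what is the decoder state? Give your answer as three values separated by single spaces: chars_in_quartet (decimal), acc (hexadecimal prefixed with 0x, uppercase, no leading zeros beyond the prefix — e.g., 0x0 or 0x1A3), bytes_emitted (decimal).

Answer: 1 0x19 6

Derivation:
After char 0 ('x'=49): chars_in_quartet=1 acc=0x31 bytes_emitted=0
After char 1 ('G'=6): chars_in_quartet=2 acc=0xC46 bytes_emitted=0
After char 2 ('I'=8): chars_in_quartet=3 acc=0x31188 bytes_emitted=0
After char 3 ('R'=17): chars_in_quartet=4 acc=0xC46211 -> emit C4 62 11, reset; bytes_emitted=3
After char 4 ('e'=30): chars_in_quartet=1 acc=0x1E bytes_emitted=3
After char 5 ('m'=38): chars_in_quartet=2 acc=0x7A6 bytes_emitted=3
After char 6 ('y'=50): chars_in_quartet=3 acc=0x1E9B2 bytes_emitted=3
After char 7 ('1'=53): chars_in_quartet=4 acc=0x7A6CB5 -> emit 7A 6C B5, reset; bytes_emitted=6
After char 8 ('Z'=25): chars_in_quartet=1 acc=0x19 bytes_emitted=6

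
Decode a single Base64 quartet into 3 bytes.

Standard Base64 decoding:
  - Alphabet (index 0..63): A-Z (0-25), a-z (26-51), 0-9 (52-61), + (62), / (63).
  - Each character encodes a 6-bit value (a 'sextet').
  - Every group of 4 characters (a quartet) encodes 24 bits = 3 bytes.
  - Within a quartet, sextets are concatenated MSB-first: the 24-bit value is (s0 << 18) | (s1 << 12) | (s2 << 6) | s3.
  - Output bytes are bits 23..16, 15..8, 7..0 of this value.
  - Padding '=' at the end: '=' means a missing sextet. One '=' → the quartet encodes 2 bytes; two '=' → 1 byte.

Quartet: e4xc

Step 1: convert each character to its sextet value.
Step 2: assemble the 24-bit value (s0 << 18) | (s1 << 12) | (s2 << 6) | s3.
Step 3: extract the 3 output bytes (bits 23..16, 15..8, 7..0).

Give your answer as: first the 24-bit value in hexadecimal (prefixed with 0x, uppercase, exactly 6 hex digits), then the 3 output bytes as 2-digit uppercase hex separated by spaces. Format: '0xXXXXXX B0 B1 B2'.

Sextets: e=30, 4=56, x=49, c=28
24-bit: (30<<18) | (56<<12) | (49<<6) | 28
      = 0x780000 | 0x038000 | 0x000C40 | 0x00001C
      = 0x7B8C5C
Bytes: (v>>16)&0xFF=7B, (v>>8)&0xFF=8C, v&0xFF=5C

Answer: 0x7B8C5C 7B 8C 5C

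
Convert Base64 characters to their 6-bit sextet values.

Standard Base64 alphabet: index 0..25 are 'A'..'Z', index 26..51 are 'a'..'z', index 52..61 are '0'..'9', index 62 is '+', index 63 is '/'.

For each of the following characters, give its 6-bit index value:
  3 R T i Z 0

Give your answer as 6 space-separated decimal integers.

'3': 0..9 range, 52 + ord('3') − ord('0') = 55
'R': A..Z range, ord('R') − ord('A') = 17
'T': A..Z range, ord('T') − ord('A') = 19
'i': a..z range, 26 + ord('i') − ord('a') = 34
'Z': A..Z range, ord('Z') − ord('A') = 25
'0': 0..9 range, 52 + ord('0') − ord('0') = 52

Answer: 55 17 19 34 25 52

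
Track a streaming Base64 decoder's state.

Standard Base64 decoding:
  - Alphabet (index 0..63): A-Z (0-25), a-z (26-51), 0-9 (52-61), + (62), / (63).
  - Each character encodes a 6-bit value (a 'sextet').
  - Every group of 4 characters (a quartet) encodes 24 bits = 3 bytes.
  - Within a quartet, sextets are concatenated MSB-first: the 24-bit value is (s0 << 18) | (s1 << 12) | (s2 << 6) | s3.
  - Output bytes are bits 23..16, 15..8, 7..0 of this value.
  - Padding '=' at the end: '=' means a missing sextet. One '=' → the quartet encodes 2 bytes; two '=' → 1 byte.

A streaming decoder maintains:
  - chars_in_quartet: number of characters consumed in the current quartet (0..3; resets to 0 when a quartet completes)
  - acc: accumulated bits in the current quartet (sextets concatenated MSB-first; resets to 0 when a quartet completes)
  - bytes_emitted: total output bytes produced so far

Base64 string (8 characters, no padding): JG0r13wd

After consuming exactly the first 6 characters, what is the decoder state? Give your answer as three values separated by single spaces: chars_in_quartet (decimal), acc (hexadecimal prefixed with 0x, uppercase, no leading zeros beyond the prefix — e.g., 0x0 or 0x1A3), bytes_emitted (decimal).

Answer: 2 0xD77 3

Derivation:
After char 0 ('J'=9): chars_in_quartet=1 acc=0x9 bytes_emitted=0
After char 1 ('G'=6): chars_in_quartet=2 acc=0x246 bytes_emitted=0
After char 2 ('0'=52): chars_in_quartet=3 acc=0x91B4 bytes_emitted=0
After char 3 ('r'=43): chars_in_quartet=4 acc=0x246D2B -> emit 24 6D 2B, reset; bytes_emitted=3
After char 4 ('1'=53): chars_in_quartet=1 acc=0x35 bytes_emitted=3
After char 5 ('3'=55): chars_in_quartet=2 acc=0xD77 bytes_emitted=3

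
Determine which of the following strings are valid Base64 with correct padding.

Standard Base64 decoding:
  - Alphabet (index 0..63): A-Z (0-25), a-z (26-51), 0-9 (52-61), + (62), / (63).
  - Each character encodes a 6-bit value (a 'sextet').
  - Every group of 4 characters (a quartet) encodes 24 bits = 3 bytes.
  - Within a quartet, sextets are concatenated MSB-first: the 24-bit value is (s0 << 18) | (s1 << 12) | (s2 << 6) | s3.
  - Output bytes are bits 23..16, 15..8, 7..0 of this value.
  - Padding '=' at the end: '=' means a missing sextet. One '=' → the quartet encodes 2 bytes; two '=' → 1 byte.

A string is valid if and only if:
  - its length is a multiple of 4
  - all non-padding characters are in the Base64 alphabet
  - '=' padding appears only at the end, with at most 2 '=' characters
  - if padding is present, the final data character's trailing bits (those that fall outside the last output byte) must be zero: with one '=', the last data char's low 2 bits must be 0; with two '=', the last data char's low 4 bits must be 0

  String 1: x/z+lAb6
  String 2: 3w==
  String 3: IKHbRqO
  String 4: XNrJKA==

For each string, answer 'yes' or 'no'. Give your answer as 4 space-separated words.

Answer: yes yes no yes

Derivation:
String 1: 'x/z+lAb6' → valid
String 2: '3w==' → valid
String 3: 'IKHbRqO' → invalid (len=7 not mult of 4)
String 4: 'XNrJKA==' → valid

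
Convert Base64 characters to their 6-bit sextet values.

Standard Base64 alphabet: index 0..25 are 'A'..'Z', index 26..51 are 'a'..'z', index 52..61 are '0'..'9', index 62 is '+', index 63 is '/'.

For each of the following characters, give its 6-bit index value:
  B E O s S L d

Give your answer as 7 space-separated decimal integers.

Answer: 1 4 14 44 18 11 29

Derivation:
'B': A..Z range, ord('B') − ord('A') = 1
'E': A..Z range, ord('E') − ord('A') = 4
'O': A..Z range, ord('O') − ord('A') = 14
's': a..z range, 26 + ord('s') − ord('a') = 44
'S': A..Z range, ord('S') − ord('A') = 18
'L': A..Z range, ord('L') − ord('A') = 11
'd': a..z range, 26 + ord('d') − ord('a') = 29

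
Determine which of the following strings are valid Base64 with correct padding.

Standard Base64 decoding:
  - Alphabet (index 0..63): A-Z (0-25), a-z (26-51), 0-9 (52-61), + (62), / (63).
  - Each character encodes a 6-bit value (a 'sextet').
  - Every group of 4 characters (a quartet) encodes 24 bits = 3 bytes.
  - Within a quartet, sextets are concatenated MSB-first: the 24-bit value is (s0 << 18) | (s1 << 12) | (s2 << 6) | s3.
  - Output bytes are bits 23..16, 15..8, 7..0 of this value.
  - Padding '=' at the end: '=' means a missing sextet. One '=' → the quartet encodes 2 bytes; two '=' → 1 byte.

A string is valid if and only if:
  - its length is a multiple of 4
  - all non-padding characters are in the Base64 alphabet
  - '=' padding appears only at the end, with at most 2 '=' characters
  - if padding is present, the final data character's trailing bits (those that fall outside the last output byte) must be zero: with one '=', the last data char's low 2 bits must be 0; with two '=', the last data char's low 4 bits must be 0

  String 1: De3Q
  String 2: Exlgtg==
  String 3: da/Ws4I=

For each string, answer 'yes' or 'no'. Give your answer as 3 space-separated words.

Answer: yes yes yes

Derivation:
String 1: 'De3Q' → valid
String 2: 'Exlgtg==' → valid
String 3: 'da/Ws4I=' → valid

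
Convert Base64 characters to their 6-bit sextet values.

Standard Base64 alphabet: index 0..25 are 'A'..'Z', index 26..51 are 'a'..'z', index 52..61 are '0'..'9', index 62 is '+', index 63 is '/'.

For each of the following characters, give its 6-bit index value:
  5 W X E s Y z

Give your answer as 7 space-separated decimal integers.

'5': 0..9 range, 52 + ord('5') − ord('0') = 57
'W': A..Z range, ord('W') − ord('A') = 22
'X': A..Z range, ord('X') − ord('A') = 23
'E': A..Z range, ord('E') − ord('A') = 4
's': a..z range, 26 + ord('s') − ord('a') = 44
'Y': A..Z range, ord('Y') − ord('A') = 24
'z': a..z range, 26 + ord('z') − ord('a') = 51

Answer: 57 22 23 4 44 24 51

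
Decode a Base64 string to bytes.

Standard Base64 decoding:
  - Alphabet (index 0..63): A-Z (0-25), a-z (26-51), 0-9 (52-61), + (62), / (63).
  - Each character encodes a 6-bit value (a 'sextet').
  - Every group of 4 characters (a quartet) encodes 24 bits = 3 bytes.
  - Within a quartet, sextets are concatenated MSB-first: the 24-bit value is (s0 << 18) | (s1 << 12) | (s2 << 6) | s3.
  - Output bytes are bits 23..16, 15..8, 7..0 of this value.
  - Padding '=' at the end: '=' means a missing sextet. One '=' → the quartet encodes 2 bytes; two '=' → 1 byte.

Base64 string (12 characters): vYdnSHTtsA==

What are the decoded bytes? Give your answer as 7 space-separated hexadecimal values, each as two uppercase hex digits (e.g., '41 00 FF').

After char 0 ('v'=47): chars_in_quartet=1 acc=0x2F bytes_emitted=0
After char 1 ('Y'=24): chars_in_quartet=2 acc=0xBD8 bytes_emitted=0
After char 2 ('d'=29): chars_in_quartet=3 acc=0x2F61D bytes_emitted=0
After char 3 ('n'=39): chars_in_quartet=4 acc=0xBD8767 -> emit BD 87 67, reset; bytes_emitted=3
After char 4 ('S'=18): chars_in_quartet=1 acc=0x12 bytes_emitted=3
After char 5 ('H'=7): chars_in_quartet=2 acc=0x487 bytes_emitted=3
After char 6 ('T'=19): chars_in_quartet=3 acc=0x121D3 bytes_emitted=3
After char 7 ('t'=45): chars_in_quartet=4 acc=0x4874ED -> emit 48 74 ED, reset; bytes_emitted=6
After char 8 ('s'=44): chars_in_quartet=1 acc=0x2C bytes_emitted=6
After char 9 ('A'=0): chars_in_quartet=2 acc=0xB00 bytes_emitted=6
Padding '==': partial quartet acc=0xB00 -> emit B0; bytes_emitted=7

Answer: BD 87 67 48 74 ED B0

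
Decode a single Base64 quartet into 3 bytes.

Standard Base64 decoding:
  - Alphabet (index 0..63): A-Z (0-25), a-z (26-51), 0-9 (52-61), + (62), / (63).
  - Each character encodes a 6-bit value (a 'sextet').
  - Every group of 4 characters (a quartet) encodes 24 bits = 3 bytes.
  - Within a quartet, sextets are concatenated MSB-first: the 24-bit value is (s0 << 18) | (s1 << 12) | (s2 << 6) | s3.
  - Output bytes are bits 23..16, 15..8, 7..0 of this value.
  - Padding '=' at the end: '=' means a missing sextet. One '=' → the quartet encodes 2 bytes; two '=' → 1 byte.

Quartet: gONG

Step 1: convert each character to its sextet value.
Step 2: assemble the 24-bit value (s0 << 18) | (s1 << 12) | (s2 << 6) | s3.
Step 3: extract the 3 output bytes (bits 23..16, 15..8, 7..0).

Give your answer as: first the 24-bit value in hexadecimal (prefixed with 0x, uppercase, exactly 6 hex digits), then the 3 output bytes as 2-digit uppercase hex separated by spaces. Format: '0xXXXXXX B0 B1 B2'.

Sextets: g=32, O=14, N=13, G=6
24-bit: (32<<18) | (14<<12) | (13<<6) | 6
      = 0x800000 | 0x00E000 | 0x000340 | 0x000006
      = 0x80E346
Bytes: (v>>16)&0xFF=80, (v>>8)&0xFF=E3, v&0xFF=46

Answer: 0x80E346 80 E3 46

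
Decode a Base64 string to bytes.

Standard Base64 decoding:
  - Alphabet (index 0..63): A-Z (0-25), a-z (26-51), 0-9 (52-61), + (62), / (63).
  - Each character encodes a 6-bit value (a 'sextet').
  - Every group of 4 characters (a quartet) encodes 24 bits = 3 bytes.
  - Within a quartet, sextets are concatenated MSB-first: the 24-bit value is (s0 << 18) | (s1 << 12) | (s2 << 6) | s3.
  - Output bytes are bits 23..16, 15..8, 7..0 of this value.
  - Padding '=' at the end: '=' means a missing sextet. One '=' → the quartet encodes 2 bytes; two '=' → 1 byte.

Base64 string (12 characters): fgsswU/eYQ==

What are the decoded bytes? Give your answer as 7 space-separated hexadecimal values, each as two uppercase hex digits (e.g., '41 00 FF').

Answer: 7E 0B 2C C1 4F DE 61

Derivation:
After char 0 ('f'=31): chars_in_quartet=1 acc=0x1F bytes_emitted=0
After char 1 ('g'=32): chars_in_quartet=2 acc=0x7E0 bytes_emitted=0
After char 2 ('s'=44): chars_in_quartet=3 acc=0x1F82C bytes_emitted=0
After char 3 ('s'=44): chars_in_quartet=4 acc=0x7E0B2C -> emit 7E 0B 2C, reset; bytes_emitted=3
After char 4 ('w'=48): chars_in_quartet=1 acc=0x30 bytes_emitted=3
After char 5 ('U'=20): chars_in_quartet=2 acc=0xC14 bytes_emitted=3
After char 6 ('/'=63): chars_in_quartet=3 acc=0x3053F bytes_emitted=3
After char 7 ('e'=30): chars_in_quartet=4 acc=0xC14FDE -> emit C1 4F DE, reset; bytes_emitted=6
After char 8 ('Y'=24): chars_in_quartet=1 acc=0x18 bytes_emitted=6
After char 9 ('Q'=16): chars_in_quartet=2 acc=0x610 bytes_emitted=6
Padding '==': partial quartet acc=0x610 -> emit 61; bytes_emitted=7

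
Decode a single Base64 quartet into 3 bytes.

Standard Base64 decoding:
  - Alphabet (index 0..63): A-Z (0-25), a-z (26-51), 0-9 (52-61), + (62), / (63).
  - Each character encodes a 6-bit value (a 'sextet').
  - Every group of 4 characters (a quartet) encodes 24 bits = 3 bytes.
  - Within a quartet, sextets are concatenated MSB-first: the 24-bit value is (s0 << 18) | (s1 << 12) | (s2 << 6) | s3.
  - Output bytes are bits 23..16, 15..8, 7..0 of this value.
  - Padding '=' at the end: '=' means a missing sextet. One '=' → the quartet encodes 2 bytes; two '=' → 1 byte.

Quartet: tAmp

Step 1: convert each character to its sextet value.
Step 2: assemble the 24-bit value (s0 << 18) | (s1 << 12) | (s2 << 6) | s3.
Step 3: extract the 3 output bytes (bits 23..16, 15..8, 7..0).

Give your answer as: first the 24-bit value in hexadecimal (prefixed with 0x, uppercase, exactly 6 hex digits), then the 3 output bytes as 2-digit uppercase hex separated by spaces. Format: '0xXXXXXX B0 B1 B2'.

Sextets: t=45, A=0, m=38, p=41
24-bit: (45<<18) | (0<<12) | (38<<6) | 41
      = 0xB40000 | 0x000000 | 0x000980 | 0x000029
      = 0xB409A9
Bytes: (v>>16)&0xFF=B4, (v>>8)&0xFF=09, v&0xFF=A9

Answer: 0xB409A9 B4 09 A9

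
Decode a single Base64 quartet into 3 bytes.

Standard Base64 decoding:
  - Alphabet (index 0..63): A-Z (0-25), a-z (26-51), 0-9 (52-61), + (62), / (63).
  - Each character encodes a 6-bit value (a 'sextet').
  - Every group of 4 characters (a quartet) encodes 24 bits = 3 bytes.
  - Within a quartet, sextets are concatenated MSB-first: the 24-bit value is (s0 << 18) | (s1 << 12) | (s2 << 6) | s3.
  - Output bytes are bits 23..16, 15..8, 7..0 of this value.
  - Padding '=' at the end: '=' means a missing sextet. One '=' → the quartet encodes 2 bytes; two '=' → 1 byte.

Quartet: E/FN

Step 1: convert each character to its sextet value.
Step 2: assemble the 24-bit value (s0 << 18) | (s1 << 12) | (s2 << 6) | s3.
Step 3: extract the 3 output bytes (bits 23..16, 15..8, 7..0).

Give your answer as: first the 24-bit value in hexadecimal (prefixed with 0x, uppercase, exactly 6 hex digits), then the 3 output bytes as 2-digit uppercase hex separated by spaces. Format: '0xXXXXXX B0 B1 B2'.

Answer: 0x13F14D 13 F1 4D

Derivation:
Sextets: E=4, /=63, F=5, N=13
24-bit: (4<<18) | (63<<12) | (5<<6) | 13
      = 0x100000 | 0x03F000 | 0x000140 | 0x00000D
      = 0x13F14D
Bytes: (v>>16)&0xFF=13, (v>>8)&0xFF=F1, v&0xFF=4D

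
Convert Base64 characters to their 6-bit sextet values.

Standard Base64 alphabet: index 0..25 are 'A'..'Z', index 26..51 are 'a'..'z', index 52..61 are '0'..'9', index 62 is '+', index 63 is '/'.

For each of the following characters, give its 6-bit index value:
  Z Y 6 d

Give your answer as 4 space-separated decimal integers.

Answer: 25 24 58 29

Derivation:
'Z': A..Z range, ord('Z') − ord('A') = 25
'Y': A..Z range, ord('Y') − ord('A') = 24
'6': 0..9 range, 52 + ord('6') − ord('0') = 58
'd': a..z range, 26 + ord('d') − ord('a') = 29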